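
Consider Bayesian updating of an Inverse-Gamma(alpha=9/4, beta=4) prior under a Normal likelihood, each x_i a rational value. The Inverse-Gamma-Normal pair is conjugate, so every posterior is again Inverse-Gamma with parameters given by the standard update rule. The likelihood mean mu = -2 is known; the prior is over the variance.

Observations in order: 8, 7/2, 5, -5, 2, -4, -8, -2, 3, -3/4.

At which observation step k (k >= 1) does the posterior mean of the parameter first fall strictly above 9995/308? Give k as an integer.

obs 1: x=8 → posterior Inverse-Gamma(11/4, 54)
obs 2: x=7/2 → posterior Inverse-Gamma(13/4, 553/8)
obs 3: x=5 → posterior Inverse-Gamma(15/4, 749/8)
obs 4: x=-5 → posterior Inverse-Gamma(17/4, 785/8)
obs 5: x=2 → posterior Inverse-Gamma(19/4, 849/8)
obs 6: x=-4 → posterior Inverse-Gamma(21/4, 865/8)
obs 7: x=-8 → posterior Inverse-Gamma(23/4, 1009/8)
obs 8: x=-2 → posterior Inverse-Gamma(25/4, 1009/8)
obs 9: x=3 → posterior Inverse-Gamma(27/4, 1109/8)
obs 10: x=-3/4 → posterior Inverse-Gamma(29/4, 4461/32)

k = 3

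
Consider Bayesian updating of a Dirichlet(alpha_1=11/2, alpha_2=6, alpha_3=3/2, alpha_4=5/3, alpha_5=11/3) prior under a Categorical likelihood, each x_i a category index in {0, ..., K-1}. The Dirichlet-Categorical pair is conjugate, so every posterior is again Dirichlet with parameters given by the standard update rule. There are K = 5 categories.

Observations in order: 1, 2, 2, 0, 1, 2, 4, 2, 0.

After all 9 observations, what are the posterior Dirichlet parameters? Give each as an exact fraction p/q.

alpha_1=15/2, alpha_2=8, alpha_3=11/2, alpha_4=5/3, alpha_5=14/3

obs 1: x=1 → posterior Dirichlet(11/2, 7, 3/2, 5/3, 11/3)
obs 2: x=2 → posterior Dirichlet(11/2, 7, 5/2, 5/3, 11/3)
obs 3: x=2 → posterior Dirichlet(11/2, 7, 7/2, 5/3, 11/3)
obs 4: x=0 → posterior Dirichlet(13/2, 7, 7/2, 5/3, 11/3)
obs 5: x=1 → posterior Dirichlet(13/2, 8, 7/2, 5/3, 11/3)
obs 6: x=2 → posterior Dirichlet(13/2, 8, 9/2, 5/3, 11/3)
obs 7: x=4 → posterior Dirichlet(13/2, 8, 9/2, 5/3, 14/3)
obs 8: x=2 → posterior Dirichlet(13/2, 8, 11/2, 5/3, 14/3)
obs 9: x=0 → posterior Dirichlet(15/2, 8, 11/2, 5/3, 14/3)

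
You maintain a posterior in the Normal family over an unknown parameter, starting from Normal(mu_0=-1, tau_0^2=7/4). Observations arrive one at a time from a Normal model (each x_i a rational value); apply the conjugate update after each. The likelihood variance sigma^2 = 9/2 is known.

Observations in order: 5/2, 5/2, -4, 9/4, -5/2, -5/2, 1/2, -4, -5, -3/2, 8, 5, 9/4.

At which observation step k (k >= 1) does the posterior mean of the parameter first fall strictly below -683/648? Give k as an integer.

k = 9

obs 1: x=5/2 → posterior Normal(-1/50, 63/50)
obs 2: x=5/2 → posterior Normal(17/32, 63/64)
obs 3: x=-4 → posterior Normal(-11/39, 21/26)
obs 4: x=9/4 → posterior Normal(19/184, 63/92)
obs 5: x=-5/2 → posterior Normal(-51/212, 63/106)
obs 6: x=-5/2 → posterior Normal(-121/240, 21/40)
obs 7: x=1/2 → posterior Normal(-107/268, 63/134)
obs 8: x=-4 → posterior Normal(-219/296, 63/148)
obs 9: x=-5 → posterior Normal(-359/324, 7/18)
obs 10: x=-3/2 → posterior Normal(-401/352, 63/176)
obs 11: x=8 → posterior Normal(-177/380, 63/190)
obs 12: x=5 → posterior Normal(-37/408, 21/68)
obs 13: x=9/4 → posterior Normal(13/218, 63/218)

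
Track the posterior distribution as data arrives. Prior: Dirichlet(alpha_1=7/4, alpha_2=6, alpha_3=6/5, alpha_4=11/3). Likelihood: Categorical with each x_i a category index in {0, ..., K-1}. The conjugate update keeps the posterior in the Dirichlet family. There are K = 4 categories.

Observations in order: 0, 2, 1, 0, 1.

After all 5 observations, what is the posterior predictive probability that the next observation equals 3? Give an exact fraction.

obs 1: x=0 → posterior Dirichlet(11/4, 6, 6/5, 11/3)
obs 2: x=2 → posterior Dirichlet(11/4, 6, 11/5, 11/3)
obs 3: x=1 → posterior Dirichlet(11/4, 7, 11/5, 11/3)
obs 4: x=0 → posterior Dirichlet(15/4, 7, 11/5, 11/3)
obs 5: x=1 → posterior Dirichlet(15/4, 8, 11/5, 11/3)

220/1057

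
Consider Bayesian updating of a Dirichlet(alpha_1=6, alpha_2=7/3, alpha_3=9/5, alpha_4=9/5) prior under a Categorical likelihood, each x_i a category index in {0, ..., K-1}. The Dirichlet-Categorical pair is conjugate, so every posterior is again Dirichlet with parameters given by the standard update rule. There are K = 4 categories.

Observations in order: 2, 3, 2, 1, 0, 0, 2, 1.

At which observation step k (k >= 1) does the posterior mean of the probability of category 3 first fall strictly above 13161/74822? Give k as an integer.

k = 2

obs 1: x=2 → posterior Dirichlet(6, 7/3, 14/5, 9/5)
obs 2: x=3 → posterior Dirichlet(6, 7/3, 14/5, 14/5)
obs 3: x=2 → posterior Dirichlet(6, 7/3, 19/5, 14/5)
obs 4: x=1 → posterior Dirichlet(6, 10/3, 19/5, 14/5)
obs 5: x=0 → posterior Dirichlet(7, 10/3, 19/5, 14/5)
obs 6: x=0 → posterior Dirichlet(8, 10/3, 19/5, 14/5)
obs 7: x=2 → posterior Dirichlet(8, 10/3, 24/5, 14/5)
obs 8: x=1 → posterior Dirichlet(8, 13/3, 24/5, 14/5)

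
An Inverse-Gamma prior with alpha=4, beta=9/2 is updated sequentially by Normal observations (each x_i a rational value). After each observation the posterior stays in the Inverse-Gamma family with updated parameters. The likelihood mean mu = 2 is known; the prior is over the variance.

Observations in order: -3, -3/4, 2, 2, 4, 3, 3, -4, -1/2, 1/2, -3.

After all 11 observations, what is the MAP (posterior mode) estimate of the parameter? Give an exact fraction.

obs 1: x=-3 → posterior Inverse-Gamma(9/2, 17)
obs 2: x=-3/4 → posterior Inverse-Gamma(5, 665/32)
obs 3: x=2 → posterior Inverse-Gamma(11/2, 665/32)
obs 4: x=2 → posterior Inverse-Gamma(6, 665/32)
obs 5: x=4 → posterior Inverse-Gamma(13/2, 729/32)
obs 6: x=3 → posterior Inverse-Gamma(7, 745/32)
obs 7: x=3 → posterior Inverse-Gamma(15/2, 761/32)
obs 8: x=-4 → posterior Inverse-Gamma(8, 1337/32)
obs 9: x=-1/2 → posterior Inverse-Gamma(17/2, 1437/32)
obs 10: x=1/2 → posterior Inverse-Gamma(9, 1473/32)
obs 11: x=-3 → posterior Inverse-Gamma(19/2, 1873/32)

1873/336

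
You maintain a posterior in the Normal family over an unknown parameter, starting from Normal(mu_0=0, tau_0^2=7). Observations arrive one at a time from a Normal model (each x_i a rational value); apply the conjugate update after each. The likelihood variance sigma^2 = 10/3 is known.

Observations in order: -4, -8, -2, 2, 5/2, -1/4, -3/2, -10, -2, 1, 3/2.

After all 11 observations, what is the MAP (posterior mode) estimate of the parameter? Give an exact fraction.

-1743/964

obs 1: x=-4 → posterior Normal(-84/31, 70/31)
obs 2: x=-8 → posterior Normal(-63/13, 35/26)
obs 3: x=-2 → posterior Normal(-294/73, 70/73)
obs 4: x=2 → posterior Normal(-126/47, 35/47)
obs 5: x=5/2 → posterior Normal(-399/230, 14/23)
obs 6: x=-1/4 → posterior Normal(-819/544, 35/68)
obs 7: x=-3/2 → posterior Normal(-945/628, 70/157)
obs 8: x=-10 → posterior Normal(-1785/712, 35/89)
obs 9: x=-2 → posterior Normal(-1953/796, 70/199)
obs 10: x=1 → posterior Normal(-1869/880, 7/22)
obs 11: x=3/2 → posterior Normal(-1743/964, 70/241)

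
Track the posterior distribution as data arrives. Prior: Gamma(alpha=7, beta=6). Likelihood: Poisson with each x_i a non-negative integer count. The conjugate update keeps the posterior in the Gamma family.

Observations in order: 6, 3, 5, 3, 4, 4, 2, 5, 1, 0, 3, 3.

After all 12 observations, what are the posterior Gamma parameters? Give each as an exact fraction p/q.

alpha=46, beta=18

obs 1: x=6 → posterior Gamma(13, 7)
obs 2: x=3 → posterior Gamma(16, 8)
obs 3: x=5 → posterior Gamma(21, 9)
obs 4: x=3 → posterior Gamma(24, 10)
obs 5: x=4 → posterior Gamma(28, 11)
obs 6: x=4 → posterior Gamma(32, 12)
obs 7: x=2 → posterior Gamma(34, 13)
obs 8: x=5 → posterior Gamma(39, 14)
obs 9: x=1 → posterior Gamma(40, 15)
obs 10: x=0 → posterior Gamma(40, 16)
obs 11: x=3 → posterior Gamma(43, 17)
obs 12: x=3 → posterior Gamma(46, 18)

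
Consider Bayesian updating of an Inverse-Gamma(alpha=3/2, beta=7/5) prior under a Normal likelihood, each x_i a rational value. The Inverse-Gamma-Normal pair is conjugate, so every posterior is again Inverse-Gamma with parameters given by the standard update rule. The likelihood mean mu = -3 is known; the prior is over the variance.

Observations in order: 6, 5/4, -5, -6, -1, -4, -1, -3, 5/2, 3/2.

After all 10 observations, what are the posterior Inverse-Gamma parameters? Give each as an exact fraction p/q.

alpha=13/2, beta=13949/160

obs 1: x=6 → posterior Inverse-Gamma(2, 419/10)
obs 2: x=5/4 → posterior Inverse-Gamma(5/2, 8149/160)
obs 3: x=-5 → posterior Inverse-Gamma(3, 8469/160)
obs 4: x=-6 → posterior Inverse-Gamma(7/2, 9189/160)
obs 5: x=-1 → posterior Inverse-Gamma(4, 9509/160)
obs 6: x=-4 → posterior Inverse-Gamma(9/2, 9589/160)
obs 7: x=-1 → posterior Inverse-Gamma(5, 9909/160)
obs 8: x=-3 → posterior Inverse-Gamma(11/2, 9909/160)
obs 9: x=5/2 → posterior Inverse-Gamma(6, 12329/160)
obs 10: x=3/2 → posterior Inverse-Gamma(13/2, 13949/160)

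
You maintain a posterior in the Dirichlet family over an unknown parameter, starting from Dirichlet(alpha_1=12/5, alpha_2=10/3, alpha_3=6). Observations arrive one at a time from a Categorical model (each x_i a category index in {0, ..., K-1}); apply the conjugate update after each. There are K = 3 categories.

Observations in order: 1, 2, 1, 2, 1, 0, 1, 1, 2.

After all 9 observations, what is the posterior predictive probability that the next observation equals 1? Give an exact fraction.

125/311

obs 1: x=1 → posterior Dirichlet(12/5, 13/3, 6)
obs 2: x=2 → posterior Dirichlet(12/5, 13/3, 7)
obs 3: x=1 → posterior Dirichlet(12/5, 16/3, 7)
obs 4: x=2 → posterior Dirichlet(12/5, 16/3, 8)
obs 5: x=1 → posterior Dirichlet(12/5, 19/3, 8)
obs 6: x=0 → posterior Dirichlet(17/5, 19/3, 8)
obs 7: x=1 → posterior Dirichlet(17/5, 22/3, 8)
obs 8: x=1 → posterior Dirichlet(17/5, 25/3, 8)
obs 9: x=2 → posterior Dirichlet(17/5, 25/3, 9)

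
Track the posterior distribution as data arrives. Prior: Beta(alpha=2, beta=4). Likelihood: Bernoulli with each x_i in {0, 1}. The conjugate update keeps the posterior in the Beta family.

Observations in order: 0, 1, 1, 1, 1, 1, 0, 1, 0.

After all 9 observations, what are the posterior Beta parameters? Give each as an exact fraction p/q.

obs 1: x=0 → posterior Beta(2, 5)
obs 2: x=1 → posterior Beta(3, 5)
obs 3: x=1 → posterior Beta(4, 5)
obs 4: x=1 → posterior Beta(5, 5)
obs 5: x=1 → posterior Beta(6, 5)
obs 6: x=1 → posterior Beta(7, 5)
obs 7: x=0 → posterior Beta(7, 6)
obs 8: x=1 → posterior Beta(8, 6)
obs 9: x=0 → posterior Beta(8, 7)

alpha=8, beta=7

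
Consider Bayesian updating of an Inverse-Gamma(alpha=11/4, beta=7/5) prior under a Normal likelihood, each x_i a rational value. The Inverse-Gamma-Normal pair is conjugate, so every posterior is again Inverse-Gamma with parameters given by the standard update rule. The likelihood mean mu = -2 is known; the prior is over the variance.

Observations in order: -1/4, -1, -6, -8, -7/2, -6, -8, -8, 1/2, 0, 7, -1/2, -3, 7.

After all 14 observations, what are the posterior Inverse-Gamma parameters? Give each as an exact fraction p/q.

alpha=39/4, beta=25969/160

obs 1: x=-1/4 → posterior Inverse-Gamma(13/4, 469/160)
obs 2: x=-1 → posterior Inverse-Gamma(15/4, 549/160)
obs 3: x=-6 → posterior Inverse-Gamma(17/4, 1829/160)
obs 4: x=-8 → posterior Inverse-Gamma(19/4, 4709/160)
obs 5: x=-7/2 → posterior Inverse-Gamma(21/4, 4889/160)
obs 6: x=-6 → posterior Inverse-Gamma(23/4, 6169/160)
obs 7: x=-8 → posterior Inverse-Gamma(25/4, 9049/160)
obs 8: x=-8 → posterior Inverse-Gamma(27/4, 11929/160)
obs 9: x=1/2 → posterior Inverse-Gamma(29/4, 12429/160)
obs 10: x=0 → posterior Inverse-Gamma(31/4, 12749/160)
obs 11: x=7 → posterior Inverse-Gamma(33/4, 19229/160)
obs 12: x=-1/2 → posterior Inverse-Gamma(35/4, 19409/160)
obs 13: x=-3 → posterior Inverse-Gamma(37/4, 19489/160)
obs 14: x=7 → posterior Inverse-Gamma(39/4, 25969/160)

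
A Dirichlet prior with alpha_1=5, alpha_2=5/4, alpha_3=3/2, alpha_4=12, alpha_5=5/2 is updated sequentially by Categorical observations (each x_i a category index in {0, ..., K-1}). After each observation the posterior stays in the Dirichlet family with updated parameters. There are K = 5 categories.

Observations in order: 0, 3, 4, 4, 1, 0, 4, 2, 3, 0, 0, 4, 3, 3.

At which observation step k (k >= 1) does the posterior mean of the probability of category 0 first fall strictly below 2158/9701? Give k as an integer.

k = 5

obs 1: x=0 → posterior Dirichlet(6, 5/4, 3/2, 12, 5/2)
obs 2: x=3 → posterior Dirichlet(6, 5/4, 3/2, 13, 5/2)
obs 3: x=4 → posterior Dirichlet(6, 5/4, 3/2, 13, 7/2)
obs 4: x=4 → posterior Dirichlet(6, 5/4, 3/2, 13, 9/2)
obs 5: x=1 → posterior Dirichlet(6, 9/4, 3/2, 13, 9/2)
obs 6: x=0 → posterior Dirichlet(7, 9/4, 3/2, 13, 9/2)
obs 7: x=4 → posterior Dirichlet(7, 9/4, 3/2, 13, 11/2)
obs 8: x=2 → posterior Dirichlet(7, 9/4, 5/2, 13, 11/2)
obs 9: x=3 → posterior Dirichlet(7, 9/4, 5/2, 14, 11/2)
obs 10: x=0 → posterior Dirichlet(8, 9/4, 5/2, 14, 11/2)
obs 11: x=0 → posterior Dirichlet(9, 9/4, 5/2, 14, 11/2)
obs 12: x=4 → posterior Dirichlet(9, 9/4, 5/2, 14, 13/2)
obs 13: x=3 → posterior Dirichlet(9, 9/4, 5/2, 15, 13/2)
obs 14: x=3 → posterior Dirichlet(9, 9/4, 5/2, 16, 13/2)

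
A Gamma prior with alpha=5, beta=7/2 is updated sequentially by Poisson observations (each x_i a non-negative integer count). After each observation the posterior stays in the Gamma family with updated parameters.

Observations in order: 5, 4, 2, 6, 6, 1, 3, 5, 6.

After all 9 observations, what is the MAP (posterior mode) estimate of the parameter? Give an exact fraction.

obs 1: x=5 → posterior Gamma(10, 9/2)
obs 2: x=4 → posterior Gamma(14, 11/2)
obs 3: x=2 → posterior Gamma(16, 13/2)
obs 4: x=6 → posterior Gamma(22, 15/2)
obs 5: x=6 → posterior Gamma(28, 17/2)
obs 6: x=1 → posterior Gamma(29, 19/2)
obs 7: x=3 → posterior Gamma(32, 21/2)
obs 8: x=5 → posterior Gamma(37, 23/2)
obs 9: x=6 → posterior Gamma(43, 25/2)

84/25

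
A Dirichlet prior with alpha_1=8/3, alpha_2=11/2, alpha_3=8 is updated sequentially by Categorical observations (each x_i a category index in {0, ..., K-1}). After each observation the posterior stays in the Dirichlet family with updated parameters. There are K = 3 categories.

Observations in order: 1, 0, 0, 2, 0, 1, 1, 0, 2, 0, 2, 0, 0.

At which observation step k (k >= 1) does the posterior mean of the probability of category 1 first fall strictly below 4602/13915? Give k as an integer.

k = 4

obs 1: x=1 → posterior Dirichlet(8/3, 13/2, 8)
obs 2: x=0 → posterior Dirichlet(11/3, 13/2, 8)
obs 3: x=0 → posterior Dirichlet(14/3, 13/2, 8)
obs 4: x=2 → posterior Dirichlet(14/3, 13/2, 9)
obs 5: x=0 → posterior Dirichlet(17/3, 13/2, 9)
obs 6: x=1 → posterior Dirichlet(17/3, 15/2, 9)
obs 7: x=1 → posterior Dirichlet(17/3, 17/2, 9)
obs 8: x=0 → posterior Dirichlet(20/3, 17/2, 9)
obs 9: x=2 → posterior Dirichlet(20/3, 17/2, 10)
obs 10: x=0 → posterior Dirichlet(23/3, 17/2, 10)
obs 11: x=2 → posterior Dirichlet(23/3, 17/2, 11)
obs 12: x=0 → posterior Dirichlet(26/3, 17/2, 11)
obs 13: x=0 → posterior Dirichlet(29/3, 17/2, 11)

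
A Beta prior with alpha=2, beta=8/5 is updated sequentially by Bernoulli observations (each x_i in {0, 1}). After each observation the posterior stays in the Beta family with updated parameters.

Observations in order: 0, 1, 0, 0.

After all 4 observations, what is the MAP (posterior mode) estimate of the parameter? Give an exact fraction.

obs 1: x=0 → posterior Beta(2, 13/5)
obs 2: x=1 → posterior Beta(3, 13/5)
obs 3: x=0 → posterior Beta(3, 18/5)
obs 4: x=0 → posterior Beta(3, 23/5)

5/14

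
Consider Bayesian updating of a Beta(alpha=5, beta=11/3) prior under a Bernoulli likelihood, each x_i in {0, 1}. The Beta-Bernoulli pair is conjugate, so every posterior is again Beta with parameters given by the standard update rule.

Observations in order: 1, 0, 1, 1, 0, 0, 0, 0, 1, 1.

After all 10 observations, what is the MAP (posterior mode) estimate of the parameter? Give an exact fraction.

27/50

obs 1: x=1 → posterior Beta(6, 11/3)
obs 2: x=0 → posterior Beta(6, 14/3)
obs 3: x=1 → posterior Beta(7, 14/3)
obs 4: x=1 → posterior Beta(8, 14/3)
obs 5: x=0 → posterior Beta(8, 17/3)
obs 6: x=0 → posterior Beta(8, 20/3)
obs 7: x=0 → posterior Beta(8, 23/3)
obs 8: x=0 → posterior Beta(8, 26/3)
obs 9: x=1 → posterior Beta(9, 26/3)
obs 10: x=1 → posterior Beta(10, 26/3)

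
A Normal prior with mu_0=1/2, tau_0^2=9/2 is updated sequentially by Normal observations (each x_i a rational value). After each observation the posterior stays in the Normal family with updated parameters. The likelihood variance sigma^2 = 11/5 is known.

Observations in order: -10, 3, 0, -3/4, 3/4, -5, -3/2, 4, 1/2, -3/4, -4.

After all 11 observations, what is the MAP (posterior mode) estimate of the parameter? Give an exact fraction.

obs 1: x=-10 → posterior Normal(-439/67, 99/67)
obs 2: x=3 → posterior Normal(-19/7, 99/112)
obs 3: x=0 → posterior Normal(-304/157, 99/157)
obs 4: x=-3/4 → posterior Normal(-1351/808, 99/202)
obs 5: x=3/4 → posterior Normal(-16/13, 99/247)
obs 6: x=-5 → posterior Normal(-529/292, 99/292)
obs 7: x=-3/2 → posterior Normal(-1193/674, 99/337)
obs 8: x=4 → posterior Normal(-833/764, 99/382)
obs 9: x=1/2 → posterior Normal(-394/427, 99/427)
obs 10: x=-3/4 → posterior Normal(-29/32, 99/472)
obs 11: x=-4 → posterior Normal(-221/188, 9/47)

-221/188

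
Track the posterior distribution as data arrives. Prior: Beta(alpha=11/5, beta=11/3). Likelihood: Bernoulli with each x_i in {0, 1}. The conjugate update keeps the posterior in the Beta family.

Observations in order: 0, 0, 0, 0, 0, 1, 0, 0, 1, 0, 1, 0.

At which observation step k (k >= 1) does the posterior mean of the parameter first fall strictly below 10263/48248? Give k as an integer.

obs 1: x=0 → posterior Beta(11/5, 14/3)
obs 2: x=0 → posterior Beta(11/5, 17/3)
obs 3: x=0 → posterior Beta(11/5, 20/3)
obs 4: x=0 → posterior Beta(11/5, 23/3)
obs 5: x=0 → posterior Beta(11/5, 26/3)
obs 6: x=1 → posterior Beta(16/5, 26/3)
obs 7: x=0 → posterior Beta(16/5, 29/3)
obs 8: x=0 → posterior Beta(16/5, 32/3)
obs 9: x=1 → posterior Beta(21/5, 32/3)
obs 10: x=0 → posterior Beta(21/5, 35/3)
obs 11: x=1 → posterior Beta(26/5, 35/3)
obs 12: x=0 → posterior Beta(26/5, 38/3)

k = 5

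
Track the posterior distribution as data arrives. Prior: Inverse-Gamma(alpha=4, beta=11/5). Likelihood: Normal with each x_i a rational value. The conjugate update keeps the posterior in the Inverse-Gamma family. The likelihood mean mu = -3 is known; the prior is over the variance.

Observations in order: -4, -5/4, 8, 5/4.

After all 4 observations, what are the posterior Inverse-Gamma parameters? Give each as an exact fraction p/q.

obs 1: x=-4 → posterior Inverse-Gamma(9/2, 27/10)
obs 2: x=-5/4 → posterior Inverse-Gamma(5, 677/160)
obs 3: x=8 → posterior Inverse-Gamma(11/2, 10357/160)
obs 4: x=5/4 → posterior Inverse-Gamma(6, 5901/80)

alpha=6, beta=5901/80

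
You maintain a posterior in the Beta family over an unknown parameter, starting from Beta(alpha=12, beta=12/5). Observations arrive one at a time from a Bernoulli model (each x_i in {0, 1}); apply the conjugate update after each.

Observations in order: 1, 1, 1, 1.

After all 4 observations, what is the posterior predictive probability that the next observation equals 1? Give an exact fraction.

obs 1: x=1 → posterior Beta(13, 12/5)
obs 2: x=1 → posterior Beta(14, 12/5)
obs 3: x=1 → posterior Beta(15, 12/5)
obs 4: x=1 → posterior Beta(16, 12/5)

20/23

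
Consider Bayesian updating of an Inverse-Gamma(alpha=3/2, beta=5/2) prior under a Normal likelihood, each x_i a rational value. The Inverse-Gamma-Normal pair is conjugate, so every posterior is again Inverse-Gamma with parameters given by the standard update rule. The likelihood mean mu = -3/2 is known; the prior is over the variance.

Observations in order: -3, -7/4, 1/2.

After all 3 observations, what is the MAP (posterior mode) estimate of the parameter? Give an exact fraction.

obs 1: x=-3 → posterior Inverse-Gamma(2, 29/8)
obs 2: x=-7/4 → posterior Inverse-Gamma(5/2, 117/32)
obs 3: x=1/2 → posterior Inverse-Gamma(3, 181/32)

181/128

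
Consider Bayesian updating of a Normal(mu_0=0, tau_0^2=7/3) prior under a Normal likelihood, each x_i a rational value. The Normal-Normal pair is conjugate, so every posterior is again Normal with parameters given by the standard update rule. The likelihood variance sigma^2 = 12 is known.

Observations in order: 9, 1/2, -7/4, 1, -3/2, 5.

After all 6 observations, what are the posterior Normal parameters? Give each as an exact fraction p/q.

mu_0=343/312, tau_0^2=14/13

obs 1: x=9 → posterior Normal(63/43, 84/43)
obs 2: x=1/2 → posterior Normal(133/100, 42/25)
obs 3: x=-7/4 → posterior Normal(217/228, 28/19)
obs 4: x=1 → posterior Normal(245/256, 21/16)
obs 5: x=-3/2 → posterior Normal(203/284, 84/71)
obs 6: x=5 → posterior Normal(343/312, 14/13)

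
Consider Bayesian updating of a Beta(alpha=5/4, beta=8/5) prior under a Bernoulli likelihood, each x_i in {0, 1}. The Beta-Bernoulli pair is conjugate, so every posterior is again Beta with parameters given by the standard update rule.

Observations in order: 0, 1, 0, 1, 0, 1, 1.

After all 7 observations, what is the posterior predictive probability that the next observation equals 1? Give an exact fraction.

105/197

obs 1: x=0 → posterior Beta(5/4, 13/5)
obs 2: x=1 → posterior Beta(9/4, 13/5)
obs 3: x=0 → posterior Beta(9/4, 18/5)
obs 4: x=1 → posterior Beta(13/4, 18/5)
obs 5: x=0 → posterior Beta(13/4, 23/5)
obs 6: x=1 → posterior Beta(17/4, 23/5)
obs 7: x=1 → posterior Beta(21/4, 23/5)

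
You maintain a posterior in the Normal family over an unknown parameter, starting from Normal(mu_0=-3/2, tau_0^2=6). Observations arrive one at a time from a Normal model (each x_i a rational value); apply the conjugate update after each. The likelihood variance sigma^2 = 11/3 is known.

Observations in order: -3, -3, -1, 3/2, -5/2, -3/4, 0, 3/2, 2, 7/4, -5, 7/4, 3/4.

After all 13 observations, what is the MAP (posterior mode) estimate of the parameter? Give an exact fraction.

-249/490

obs 1: x=-3 → posterior Normal(-141/58, 66/29)
obs 2: x=-3 → posterior Normal(-249/94, 66/47)
obs 3: x=-1 → posterior Normal(-57/26, 66/65)
obs 4: x=3/2 → posterior Normal(-231/166, 66/83)
obs 5: x=-5/2 → posterior Normal(-321/202, 66/101)
obs 6: x=-3/4 → posterior Normal(-174/119, 66/119)
obs 7: x=0 → posterior Normal(-174/137, 66/137)
obs 8: x=3/2 → posterior Normal(-147/155, 66/155)
obs 9: x=2 → posterior Normal(-111/173, 66/173)
obs 10: x=7/4 → posterior Normal(-159/382, 66/191)
obs 11: x=-5 → posterior Normal(-339/418, 6/19)
obs 12: x=7/4 → posterior Normal(-138/227, 66/227)
obs 13: x=3/4 → posterior Normal(-249/490, 66/245)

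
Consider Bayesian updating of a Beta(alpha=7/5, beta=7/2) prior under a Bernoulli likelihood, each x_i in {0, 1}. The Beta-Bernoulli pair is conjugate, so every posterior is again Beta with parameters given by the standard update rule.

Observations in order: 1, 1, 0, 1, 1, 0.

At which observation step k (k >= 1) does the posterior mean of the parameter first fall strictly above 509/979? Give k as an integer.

obs 1: x=1 → posterior Beta(12/5, 7/2)
obs 2: x=1 → posterior Beta(17/5, 7/2)
obs 3: x=0 → posterior Beta(17/5, 9/2)
obs 4: x=1 → posterior Beta(22/5, 9/2)
obs 5: x=1 → posterior Beta(27/5, 9/2)
obs 6: x=0 → posterior Beta(27/5, 11/2)

k = 5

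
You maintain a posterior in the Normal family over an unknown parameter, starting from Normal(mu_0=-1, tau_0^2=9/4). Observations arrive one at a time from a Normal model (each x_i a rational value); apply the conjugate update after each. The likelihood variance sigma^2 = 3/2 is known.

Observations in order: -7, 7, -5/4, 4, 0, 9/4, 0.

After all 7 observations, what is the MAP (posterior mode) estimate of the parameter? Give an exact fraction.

obs 1: x=-7 → posterior Normal(-23/5, 9/10)
obs 2: x=7 → posterior Normal(-1/4, 9/16)
obs 3: x=-5/4 → posterior Normal(-23/44, 9/22)
obs 4: x=4 → posterior Normal(25/56, 9/28)
obs 5: x=0 → posterior Normal(25/68, 9/34)
obs 6: x=9/4 → posterior Normal(13/20, 9/40)
obs 7: x=0 → posterior Normal(13/23, 9/46)

13/23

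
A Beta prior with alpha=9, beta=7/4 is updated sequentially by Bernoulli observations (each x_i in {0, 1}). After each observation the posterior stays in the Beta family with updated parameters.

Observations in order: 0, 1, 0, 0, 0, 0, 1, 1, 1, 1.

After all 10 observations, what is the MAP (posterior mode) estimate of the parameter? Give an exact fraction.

obs 1: x=0 → posterior Beta(9, 11/4)
obs 2: x=1 → posterior Beta(10, 11/4)
obs 3: x=0 → posterior Beta(10, 15/4)
obs 4: x=0 → posterior Beta(10, 19/4)
obs 5: x=0 → posterior Beta(10, 23/4)
obs 6: x=0 → posterior Beta(10, 27/4)
obs 7: x=1 → posterior Beta(11, 27/4)
obs 8: x=1 → posterior Beta(12, 27/4)
obs 9: x=1 → posterior Beta(13, 27/4)
obs 10: x=1 → posterior Beta(14, 27/4)

52/75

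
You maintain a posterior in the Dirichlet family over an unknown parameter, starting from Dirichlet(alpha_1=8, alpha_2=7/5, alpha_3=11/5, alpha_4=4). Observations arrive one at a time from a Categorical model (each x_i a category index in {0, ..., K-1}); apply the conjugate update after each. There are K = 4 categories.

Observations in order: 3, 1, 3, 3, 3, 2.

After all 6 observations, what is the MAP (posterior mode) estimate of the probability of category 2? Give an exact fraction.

obs 1: x=3 → posterior Dirichlet(8, 7/5, 11/5, 5)
obs 2: x=1 → posterior Dirichlet(8, 12/5, 11/5, 5)
obs 3: x=3 → posterior Dirichlet(8, 12/5, 11/5, 6)
obs 4: x=3 → posterior Dirichlet(8, 12/5, 11/5, 7)
obs 5: x=3 → posterior Dirichlet(8, 12/5, 11/5, 8)
obs 6: x=2 → posterior Dirichlet(8, 12/5, 16/5, 8)

1/8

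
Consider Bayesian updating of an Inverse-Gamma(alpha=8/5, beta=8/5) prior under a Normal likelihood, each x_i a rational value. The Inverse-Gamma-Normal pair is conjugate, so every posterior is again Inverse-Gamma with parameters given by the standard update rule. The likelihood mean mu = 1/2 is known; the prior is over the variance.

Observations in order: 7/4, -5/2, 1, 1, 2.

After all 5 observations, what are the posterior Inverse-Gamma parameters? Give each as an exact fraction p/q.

obs 1: x=7/4 → posterior Inverse-Gamma(21/10, 381/160)
obs 2: x=-5/2 → posterior Inverse-Gamma(13/5, 1101/160)
obs 3: x=1 → posterior Inverse-Gamma(31/10, 1121/160)
obs 4: x=1 → posterior Inverse-Gamma(18/5, 1141/160)
obs 5: x=2 → posterior Inverse-Gamma(41/10, 1321/160)

alpha=41/10, beta=1321/160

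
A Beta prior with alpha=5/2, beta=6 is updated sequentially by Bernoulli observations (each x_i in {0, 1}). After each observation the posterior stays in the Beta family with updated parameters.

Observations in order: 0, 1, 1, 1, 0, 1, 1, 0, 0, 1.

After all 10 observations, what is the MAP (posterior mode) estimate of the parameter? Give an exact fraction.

5/11

obs 1: x=0 → posterior Beta(5/2, 7)
obs 2: x=1 → posterior Beta(7/2, 7)
obs 3: x=1 → posterior Beta(9/2, 7)
obs 4: x=1 → posterior Beta(11/2, 7)
obs 5: x=0 → posterior Beta(11/2, 8)
obs 6: x=1 → posterior Beta(13/2, 8)
obs 7: x=1 → posterior Beta(15/2, 8)
obs 8: x=0 → posterior Beta(15/2, 9)
obs 9: x=0 → posterior Beta(15/2, 10)
obs 10: x=1 → posterior Beta(17/2, 10)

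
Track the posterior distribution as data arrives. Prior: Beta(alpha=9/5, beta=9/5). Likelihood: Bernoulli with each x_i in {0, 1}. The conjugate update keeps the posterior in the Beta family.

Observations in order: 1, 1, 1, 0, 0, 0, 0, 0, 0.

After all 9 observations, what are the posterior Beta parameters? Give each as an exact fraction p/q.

obs 1: x=1 → posterior Beta(14/5, 9/5)
obs 2: x=1 → posterior Beta(19/5, 9/5)
obs 3: x=1 → posterior Beta(24/5, 9/5)
obs 4: x=0 → posterior Beta(24/5, 14/5)
obs 5: x=0 → posterior Beta(24/5, 19/5)
obs 6: x=0 → posterior Beta(24/5, 24/5)
obs 7: x=0 → posterior Beta(24/5, 29/5)
obs 8: x=0 → posterior Beta(24/5, 34/5)
obs 9: x=0 → posterior Beta(24/5, 39/5)

alpha=24/5, beta=39/5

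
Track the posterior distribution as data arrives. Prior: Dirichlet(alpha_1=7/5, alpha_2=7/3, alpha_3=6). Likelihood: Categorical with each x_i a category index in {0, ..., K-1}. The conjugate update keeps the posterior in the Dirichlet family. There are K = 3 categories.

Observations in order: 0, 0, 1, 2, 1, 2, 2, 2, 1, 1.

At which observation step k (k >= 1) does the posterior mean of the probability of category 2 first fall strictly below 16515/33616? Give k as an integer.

k = 3

obs 1: x=0 → posterior Dirichlet(12/5, 7/3, 6)
obs 2: x=0 → posterior Dirichlet(17/5, 7/3, 6)
obs 3: x=1 → posterior Dirichlet(17/5, 10/3, 6)
obs 4: x=2 → posterior Dirichlet(17/5, 10/3, 7)
obs 5: x=1 → posterior Dirichlet(17/5, 13/3, 7)
obs 6: x=2 → posterior Dirichlet(17/5, 13/3, 8)
obs 7: x=2 → posterior Dirichlet(17/5, 13/3, 9)
obs 8: x=2 → posterior Dirichlet(17/5, 13/3, 10)
obs 9: x=1 → posterior Dirichlet(17/5, 16/3, 10)
obs 10: x=1 → posterior Dirichlet(17/5, 19/3, 10)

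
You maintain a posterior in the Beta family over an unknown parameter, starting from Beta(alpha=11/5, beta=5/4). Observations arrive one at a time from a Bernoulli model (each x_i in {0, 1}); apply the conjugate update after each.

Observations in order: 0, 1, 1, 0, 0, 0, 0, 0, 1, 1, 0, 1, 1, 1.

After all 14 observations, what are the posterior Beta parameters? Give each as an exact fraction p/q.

obs 1: x=0 → posterior Beta(11/5, 9/4)
obs 2: x=1 → posterior Beta(16/5, 9/4)
obs 3: x=1 → posterior Beta(21/5, 9/4)
obs 4: x=0 → posterior Beta(21/5, 13/4)
obs 5: x=0 → posterior Beta(21/5, 17/4)
obs 6: x=0 → posterior Beta(21/5, 21/4)
obs 7: x=0 → posterior Beta(21/5, 25/4)
obs 8: x=0 → posterior Beta(21/5, 29/4)
obs 9: x=1 → posterior Beta(26/5, 29/4)
obs 10: x=1 → posterior Beta(31/5, 29/4)
obs 11: x=0 → posterior Beta(31/5, 33/4)
obs 12: x=1 → posterior Beta(36/5, 33/4)
obs 13: x=1 → posterior Beta(41/5, 33/4)
obs 14: x=1 → posterior Beta(46/5, 33/4)

alpha=46/5, beta=33/4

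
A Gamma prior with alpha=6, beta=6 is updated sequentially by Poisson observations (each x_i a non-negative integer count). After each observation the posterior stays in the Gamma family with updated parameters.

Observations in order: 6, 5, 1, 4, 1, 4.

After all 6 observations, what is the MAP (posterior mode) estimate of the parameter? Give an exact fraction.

obs 1: x=6 → posterior Gamma(12, 7)
obs 2: x=5 → posterior Gamma(17, 8)
obs 3: x=1 → posterior Gamma(18, 9)
obs 4: x=4 → posterior Gamma(22, 10)
obs 5: x=1 → posterior Gamma(23, 11)
obs 6: x=4 → posterior Gamma(27, 12)

13/6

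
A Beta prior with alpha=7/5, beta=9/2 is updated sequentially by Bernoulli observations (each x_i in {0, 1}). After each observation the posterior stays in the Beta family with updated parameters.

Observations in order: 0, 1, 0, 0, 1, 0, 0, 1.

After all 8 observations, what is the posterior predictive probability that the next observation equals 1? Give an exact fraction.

obs 1: x=0 → posterior Beta(7/5, 11/2)
obs 2: x=1 → posterior Beta(12/5, 11/2)
obs 3: x=0 → posterior Beta(12/5, 13/2)
obs 4: x=0 → posterior Beta(12/5, 15/2)
obs 5: x=1 → posterior Beta(17/5, 15/2)
obs 6: x=0 → posterior Beta(17/5, 17/2)
obs 7: x=0 → posterior Beta(17/5, 19/2)
obs 8: x=1 → posterior Beta(22/5, 19/2)

44/139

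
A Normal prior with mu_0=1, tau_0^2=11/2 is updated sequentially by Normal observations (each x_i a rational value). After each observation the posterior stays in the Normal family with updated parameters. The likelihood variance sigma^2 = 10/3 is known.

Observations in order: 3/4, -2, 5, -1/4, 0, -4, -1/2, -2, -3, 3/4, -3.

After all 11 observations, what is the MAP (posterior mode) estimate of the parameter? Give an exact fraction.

-1009/1532

obs 1: x=3/4 → posterior Normal(179/212, 110/53)
obs 2: x=-2 → posterior Normal(-85/344, 55/43)
obs 3: x=5 → posterior Normal(575/476, 110/119)
obs 4: x=-1/4 → posterior Normal(271/304, 55/76)
obs 5: x=0 → posterior Normal(271/370, 22/37)
obs 6: x=-4 → posterior Normal(7/436, 55/109)
obs 7: x=-1/2 → posterior Normal(-13/251, 110/251)
obs 8: x=-2 → posterior Normal(-79/284, 55/142)
obs 9: x=-3 → posterior Normal(-178/317, 110/317)
obs 10: x=3/4 → posterior Normal(-613/1400, 11/35)
obs 11: x=-3 → posterior Normal(-1009/1532, 110/383)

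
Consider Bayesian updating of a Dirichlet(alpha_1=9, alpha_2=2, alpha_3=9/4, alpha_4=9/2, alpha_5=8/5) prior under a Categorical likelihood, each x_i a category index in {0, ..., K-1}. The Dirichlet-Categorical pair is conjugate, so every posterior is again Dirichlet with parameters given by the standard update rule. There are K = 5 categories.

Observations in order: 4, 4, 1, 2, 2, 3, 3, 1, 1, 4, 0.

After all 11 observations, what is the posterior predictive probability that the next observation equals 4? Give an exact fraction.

obs 1: x=4 → posterior Dirichlet(9, 2, 9/4, 9/2, 13/5)
obs 2: x=4 → posterior Dirichlet(9, 2, 9/4, 9/2, 18/5)
obs 3: x=1 → posterior Dirichlet(9, 3, 9/4, 9/2, 18/5)
obs 4: x=2 → posterior Dirichlet(9, 3, 13/4, 9/2, 18/5)
obs 5: x=2 → posterior Dirichlet(9, 3, 17/4, 9/2, 18/5)
obs 6: x=3 → posterior Dirichlet(9, 3, 17/4, 11/2, 18/5)
obs 7: x=3 → posterior Dirichlet(9, 3, 17/4, 13/2, 18/5)
obs 8: x=1 → posterior Dirichlet(9, 4, 17/4, 13/2, 18/5)
obs 9: x=1 → posterior Dirichlet(9, 5, 17/4, 13/2, 18/5)
obs 10: x=4 → posterior Dirichlet(9, 5, 17/4, 13/2, 23/5)
obs 11: x=0 → posterior Dirichlet(10, 5, 17/4, 13/2, 23/5)

92/607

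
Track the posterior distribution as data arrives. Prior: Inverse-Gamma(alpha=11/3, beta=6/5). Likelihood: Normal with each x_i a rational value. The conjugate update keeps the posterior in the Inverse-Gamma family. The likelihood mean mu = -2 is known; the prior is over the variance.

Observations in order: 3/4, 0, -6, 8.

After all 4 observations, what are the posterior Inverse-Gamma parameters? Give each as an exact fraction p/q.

alpha=17/3, beta=10397/160

obs 1: x=3/4 → posterior Inverse-Gamma(25/6, 797/160)
obs 2: x=0 → posterior Inverse-Gamma(14/3, 1117/160)
obs 3: x=-6 → posterior Inverse-Gamma(31/6, 2397/160)
obs 4: x=8 → posterior Inverse-Gamma(17/3, 10397/160)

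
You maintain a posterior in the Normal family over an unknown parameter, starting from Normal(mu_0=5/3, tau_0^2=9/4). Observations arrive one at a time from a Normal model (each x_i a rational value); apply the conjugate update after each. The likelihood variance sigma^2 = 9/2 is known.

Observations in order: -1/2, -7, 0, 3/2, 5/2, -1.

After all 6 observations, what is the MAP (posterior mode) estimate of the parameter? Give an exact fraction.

obs 1: x=-1/2 → posterior Normal(17/18, 3/2)
obs 2: x=-7 → posterior Normal(-25/24, 9/8)
obs 3: x=0 → posterior Normal(-5/6, 9/10)
obs 4: x=3/2 → posterior Normal(-4/9, 3/4)
obs 5: x=5/2 → posterior Normal(-1/42, 9/14)
obs 6: x=-1 → posterior Normal(-7/48, 9/16)

-7/48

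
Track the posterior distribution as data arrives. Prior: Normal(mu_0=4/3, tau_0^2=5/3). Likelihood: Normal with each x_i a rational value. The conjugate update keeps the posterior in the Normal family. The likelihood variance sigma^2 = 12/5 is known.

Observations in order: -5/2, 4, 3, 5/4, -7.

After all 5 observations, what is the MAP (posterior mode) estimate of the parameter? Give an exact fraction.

67/644

obs 1: x=-5/2 → posterior Normal(-29/122, 60/61)
obs 2: x=4 → posterior Normal(171/172, 30/43)
obs 3: x=3 → posterior Normal(107/74, 20/37)
obs 4: x=5/4 → posterior Normal(767/544, 15/34)
obs 5: x=-7 → posterior Normal(67/644, 60/161)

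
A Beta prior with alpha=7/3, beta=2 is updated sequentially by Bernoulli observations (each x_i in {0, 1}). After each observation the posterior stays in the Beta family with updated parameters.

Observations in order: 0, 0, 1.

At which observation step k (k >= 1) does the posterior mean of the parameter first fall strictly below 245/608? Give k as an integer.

obs 1: x=0 → posterior Beta(7/3, 3)
obs 2: x=0 → posterior Beta(7/3, 4)
obs 3: x=1 → posterior Beta(10/3, 4)

k = 2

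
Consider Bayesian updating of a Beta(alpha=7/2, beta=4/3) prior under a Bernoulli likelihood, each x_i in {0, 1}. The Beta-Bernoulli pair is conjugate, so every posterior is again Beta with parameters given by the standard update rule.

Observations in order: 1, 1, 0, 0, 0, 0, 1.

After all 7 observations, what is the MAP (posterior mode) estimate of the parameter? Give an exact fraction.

obs 1: x=1 → posterior Beta(9/2, 4/3)
obs 2: x=1 → posterior Beta(11/2, 4/3)
obs 3: x=0 → posterior Beta(11/2, 7/3)
obs 4: x=0 → posterior Beta(11/2, 10/3)
obs 5: x=0 → posterior Beta(11/2, 13/3)
obs 6: x=0 → posterior Beta(11/2, 16/3)
obs 7: x=1 → posterior Beta(13/2, 16/3)

33/59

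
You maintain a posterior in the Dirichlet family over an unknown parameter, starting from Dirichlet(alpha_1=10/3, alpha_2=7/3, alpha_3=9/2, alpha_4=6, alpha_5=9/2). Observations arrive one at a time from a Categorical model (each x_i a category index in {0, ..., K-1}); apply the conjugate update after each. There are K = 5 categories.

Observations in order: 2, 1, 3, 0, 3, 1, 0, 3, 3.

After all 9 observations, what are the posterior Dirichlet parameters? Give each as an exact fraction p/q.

alpha_1=16/3, alpha_2=13/3, alpha_3=11/2, alpha_4=10, alpha_5=9/2

obs 1: x=2 → posterior Dirichlet(10/3, 7/3, 11/2, 6, 9/2)
obs 2: x=1 → posterior Dirichlet(10/3, 10/3, 11/2, 6, 9/2)
obs 3: x=3 → posterior Dirichlet(10/3, 10/3, 11/2, 7, 9/2)
obs 4: x=0 → posterior Dirichlet(13/3, 10/3, 11/2, 7, 9/2)
obs 5: x=3 → posterior Dirichlet(13/3, 10/3, 11/2, 8, 9/2)
obs 6: x=1 → posterior Dirichlet(13/3, 13/3, 11/2, 8, 9/2)
obs 7: x=0 → posterior Dirichlet(16/3, 13/3, 11/2, 8, 9/2)
obs 8: x=3 → posterior Dirichlet(16/3, 13/3, 11/2, 9, 9/2)
obs 9: x=3 → posterior Dirichlet(16/3, 13/3, 11/2, 10, 9/2)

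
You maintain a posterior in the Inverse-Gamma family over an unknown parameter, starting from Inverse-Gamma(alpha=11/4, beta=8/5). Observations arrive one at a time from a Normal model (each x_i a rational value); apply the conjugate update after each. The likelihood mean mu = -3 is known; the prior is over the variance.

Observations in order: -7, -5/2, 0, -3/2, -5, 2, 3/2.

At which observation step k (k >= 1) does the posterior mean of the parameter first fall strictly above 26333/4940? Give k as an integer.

obs 1: x=-7 → posterior Inverse-Gamma(13/4, 48/5)
obs 2: x=-5/2 → posterior Inverse-Gamma(15/4, 389/40)
obs 3: x=0 → posterior Inverse-Gamma(17/4, 569/40)
obs 4: x=-3/2 → posterior Inverse-Gamma(19/4, 307/20)
obs 5: x=-5 → posterior Inverse-Gamma(21/4, 347/20)
obs 6: x=2 → posterior Inverse-Gamma(23/4, 597/20)
obs 7: x=3/2 → posterior Inverse-Gamma(25/4, 1599/40)

k = 6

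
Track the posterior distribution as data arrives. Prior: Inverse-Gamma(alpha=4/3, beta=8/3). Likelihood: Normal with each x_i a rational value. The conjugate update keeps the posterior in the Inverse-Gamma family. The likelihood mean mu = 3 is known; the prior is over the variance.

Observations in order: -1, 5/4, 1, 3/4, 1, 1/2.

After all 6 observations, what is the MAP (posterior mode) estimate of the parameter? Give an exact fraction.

1049/256

obs 1: x=-1 → posterior Inverse-Gamma(11/6, 32/3)
obs 2: x=5/4 → posterior Inverse-Gamma(7/3, 1171/96)
obs 3: x=1 → posterior Inverse-Gamma(17/6, 1363/96)
obs 4: x=3/4 → posterior Inverse-Gamma(10/3, 803/48)
obs 5: x=1 → posterior Inverse-Gamma(23/6, 899/48)
obs 6: x=1/2 → posterior Inverse-Gamma(13/3, 1049/48)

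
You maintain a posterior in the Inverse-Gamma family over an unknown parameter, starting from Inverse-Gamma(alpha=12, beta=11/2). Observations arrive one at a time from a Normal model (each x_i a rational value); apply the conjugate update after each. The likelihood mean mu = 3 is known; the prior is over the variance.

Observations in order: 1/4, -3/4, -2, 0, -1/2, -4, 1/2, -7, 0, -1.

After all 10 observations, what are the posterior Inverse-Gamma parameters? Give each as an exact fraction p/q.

obs 1: x=1/4 → posterior Inverse-Gamma(25/2, 297/32)
obs 2: x=-3/4 → posterior Inverse-Gamma(13, 261/16)
obs 3: x=-2 → posterior Inverse-Gamma(27/2, 461/16)
obs 4: x=0 → posterior Inverse-Gamma(14, 533/16)
obs 5: x=-1/2 → posterior Inverse-Gamma(29/2, 631/16)
obs 6: x=-4 → posterior Inverse-Gamma(15, 1023/16)
obs 7: x=1/2 → posterior Inverse-Gamma(31/2, 1073/16)
obs 8: x=-7 → posterior Inverse-Gamma(16, 1873/16)
obs 9: x=0 → posterior Inverse-Gamma(33/2, 1945/16)
obs 10: x=-1 → posterior Inverse-Gamma(17, 2073/16)

alpha=17, beta=2073/16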